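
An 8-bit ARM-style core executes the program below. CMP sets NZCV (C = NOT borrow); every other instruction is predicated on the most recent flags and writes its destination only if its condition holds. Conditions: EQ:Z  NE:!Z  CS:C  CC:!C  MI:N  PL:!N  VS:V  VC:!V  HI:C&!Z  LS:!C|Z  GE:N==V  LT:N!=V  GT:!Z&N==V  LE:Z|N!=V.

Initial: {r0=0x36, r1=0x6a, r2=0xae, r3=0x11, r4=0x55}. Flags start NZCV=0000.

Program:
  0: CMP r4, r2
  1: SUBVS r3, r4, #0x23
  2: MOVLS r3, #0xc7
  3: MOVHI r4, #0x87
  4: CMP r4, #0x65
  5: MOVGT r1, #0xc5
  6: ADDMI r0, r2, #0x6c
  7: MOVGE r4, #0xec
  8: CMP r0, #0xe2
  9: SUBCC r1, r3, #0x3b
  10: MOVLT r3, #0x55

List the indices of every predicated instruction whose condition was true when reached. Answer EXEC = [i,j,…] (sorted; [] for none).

EXEC = [1,2,6,9]

0: ✓ CMP  NZCV=1001
1: ✓ SUBVS  r3←0x32
2: ✓ MOVLS  r3←0xc7
3: · MOVHI
4: ✓ CMP  NZCV=1000
5: · MOVGT
6: ✓ ADDMI  r0←0x1a
7: · MOVGE
8: ✓ CMP  NZCV=0000
9: ✓ SUBCC  r1←0x8c
10: · MOVLT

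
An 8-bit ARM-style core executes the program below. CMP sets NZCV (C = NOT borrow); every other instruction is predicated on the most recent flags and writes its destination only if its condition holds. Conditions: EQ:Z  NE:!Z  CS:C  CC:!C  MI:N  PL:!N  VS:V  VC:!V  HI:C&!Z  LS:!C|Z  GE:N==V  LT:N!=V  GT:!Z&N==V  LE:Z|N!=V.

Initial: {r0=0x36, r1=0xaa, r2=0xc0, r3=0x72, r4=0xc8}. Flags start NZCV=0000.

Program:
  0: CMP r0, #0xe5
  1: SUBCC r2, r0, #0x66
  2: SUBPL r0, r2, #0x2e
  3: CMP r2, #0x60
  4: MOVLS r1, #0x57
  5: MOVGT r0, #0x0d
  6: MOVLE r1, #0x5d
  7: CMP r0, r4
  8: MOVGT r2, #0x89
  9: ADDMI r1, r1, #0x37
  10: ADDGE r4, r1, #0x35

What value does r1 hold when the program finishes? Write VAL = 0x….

0: ✓ CMP  NZCV=0000
1: ✓ SUBCC  r2←0xd0
2: ✓ SUBPL  r0←0xa2
3: ✓ CMP  NZCV=0011
4: · MOVLS
5: · MOVGT
6: ✓ MOVLE  r1←0x5d
7: ✓ CMP  NZCV=1000
8: · MOVGT
9: ✓ ADDMI  r1←0x94
10: · ADDGE

VAL = 0x94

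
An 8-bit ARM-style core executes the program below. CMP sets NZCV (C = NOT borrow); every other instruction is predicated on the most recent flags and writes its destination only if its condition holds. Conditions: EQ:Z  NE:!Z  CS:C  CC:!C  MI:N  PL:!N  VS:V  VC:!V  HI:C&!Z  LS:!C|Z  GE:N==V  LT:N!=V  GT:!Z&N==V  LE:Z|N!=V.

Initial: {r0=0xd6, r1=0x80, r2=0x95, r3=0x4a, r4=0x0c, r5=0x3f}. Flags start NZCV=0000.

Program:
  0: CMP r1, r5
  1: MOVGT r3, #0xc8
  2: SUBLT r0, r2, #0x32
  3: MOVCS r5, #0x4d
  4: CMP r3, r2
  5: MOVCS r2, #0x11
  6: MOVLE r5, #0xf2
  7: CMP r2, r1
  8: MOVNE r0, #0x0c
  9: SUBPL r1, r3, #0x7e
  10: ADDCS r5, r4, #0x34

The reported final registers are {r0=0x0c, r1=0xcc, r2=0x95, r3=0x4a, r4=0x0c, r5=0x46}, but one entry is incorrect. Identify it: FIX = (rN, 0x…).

[0] flags=0011 → (cmp)
[1] flags=0011 GT?F → skip
[2] flags=0011 LT?T → r0=0x63
[3] flags=0011 CS?T → r5=0x4d
[4] flags=1001 → (cmp)
[5] flags=1001 CS?F → skip
[6] flags=1001 LE?F → skip
[7] flags=0010 → (cmp)
[8] flags=0010 NE?T → r0=0x0c
[9] flags=0010 PL?T → r1=0xcc
[10] flags=0010 CS?T → r5=0x40

FIX = (r5, 0x40)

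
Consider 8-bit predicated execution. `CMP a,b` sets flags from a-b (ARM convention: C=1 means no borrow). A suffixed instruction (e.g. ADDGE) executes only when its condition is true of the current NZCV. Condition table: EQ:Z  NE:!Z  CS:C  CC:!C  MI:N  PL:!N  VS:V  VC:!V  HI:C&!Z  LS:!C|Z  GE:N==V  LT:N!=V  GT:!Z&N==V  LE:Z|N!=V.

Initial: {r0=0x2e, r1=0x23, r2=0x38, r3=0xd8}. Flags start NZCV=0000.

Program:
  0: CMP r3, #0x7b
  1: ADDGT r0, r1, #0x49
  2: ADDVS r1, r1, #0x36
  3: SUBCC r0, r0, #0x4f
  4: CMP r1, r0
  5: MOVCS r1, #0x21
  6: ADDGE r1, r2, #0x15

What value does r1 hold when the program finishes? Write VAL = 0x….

VAL = 0x4d

0: ✓ CMP  NZCV=0011
1: · ADDGT
2: ✓ ADDVS  r1←0x59
3: · SUBCC
4: ✓ CMP  NZCV=0010
5: ✓ MOVCS  r1←0x21
6: ✓ ADDGE  r1←0x4d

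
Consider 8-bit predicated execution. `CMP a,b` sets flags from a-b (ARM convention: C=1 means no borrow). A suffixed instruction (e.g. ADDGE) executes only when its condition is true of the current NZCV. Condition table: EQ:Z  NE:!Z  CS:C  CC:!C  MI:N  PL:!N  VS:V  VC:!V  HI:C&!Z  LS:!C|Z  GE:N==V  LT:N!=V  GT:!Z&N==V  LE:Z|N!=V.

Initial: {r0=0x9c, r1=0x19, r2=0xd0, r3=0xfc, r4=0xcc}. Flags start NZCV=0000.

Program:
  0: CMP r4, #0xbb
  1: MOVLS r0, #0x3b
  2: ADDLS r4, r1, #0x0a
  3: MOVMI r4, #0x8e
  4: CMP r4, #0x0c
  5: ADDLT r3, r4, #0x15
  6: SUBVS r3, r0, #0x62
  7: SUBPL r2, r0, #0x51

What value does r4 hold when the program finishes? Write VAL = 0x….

VAL = 0xcc

[0] flags=0010 → (cmp)
[1] flags=0010 LS?F → skip
[2] flags=0010 LS?F → skip
[3] flags=0010 MI?F → skip
[4] flags=1010 → (cmp)
[5] flags=1010 LT?T → r3=0xe1
[6] flags=1010 VS?F → skip
[7] flags=1010 PL?F → skip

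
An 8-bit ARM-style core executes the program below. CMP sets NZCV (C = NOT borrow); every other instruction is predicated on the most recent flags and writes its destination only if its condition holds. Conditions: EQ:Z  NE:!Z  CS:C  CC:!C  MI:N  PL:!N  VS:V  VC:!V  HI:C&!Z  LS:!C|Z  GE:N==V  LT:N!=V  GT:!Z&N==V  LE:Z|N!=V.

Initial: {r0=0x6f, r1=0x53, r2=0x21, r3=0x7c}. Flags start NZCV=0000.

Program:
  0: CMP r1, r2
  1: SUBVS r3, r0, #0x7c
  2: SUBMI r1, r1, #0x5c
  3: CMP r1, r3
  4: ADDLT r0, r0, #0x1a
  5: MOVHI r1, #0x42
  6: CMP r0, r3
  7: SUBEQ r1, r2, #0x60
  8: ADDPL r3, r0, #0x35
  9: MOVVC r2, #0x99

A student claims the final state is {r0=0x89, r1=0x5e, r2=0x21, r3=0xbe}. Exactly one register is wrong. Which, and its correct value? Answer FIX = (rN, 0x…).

[0] flags=0010 → (cmp)
[1] flags=0010 VS?F → skip
[2] flags=0010 MI?F → skip
[3] flags=1000 → (cmp)
[4] flags=1000 LT?T → r0=0x89
[5] flags=1000 HI?F → skip
[6] flags=0011 → (cmp)
[7] flags=0011 EQ?F → skip
[8] flags=0011 PL?T → r3=0xbe
[9] flags=0011 VC?F → skip

FIX = (r1, 0x53)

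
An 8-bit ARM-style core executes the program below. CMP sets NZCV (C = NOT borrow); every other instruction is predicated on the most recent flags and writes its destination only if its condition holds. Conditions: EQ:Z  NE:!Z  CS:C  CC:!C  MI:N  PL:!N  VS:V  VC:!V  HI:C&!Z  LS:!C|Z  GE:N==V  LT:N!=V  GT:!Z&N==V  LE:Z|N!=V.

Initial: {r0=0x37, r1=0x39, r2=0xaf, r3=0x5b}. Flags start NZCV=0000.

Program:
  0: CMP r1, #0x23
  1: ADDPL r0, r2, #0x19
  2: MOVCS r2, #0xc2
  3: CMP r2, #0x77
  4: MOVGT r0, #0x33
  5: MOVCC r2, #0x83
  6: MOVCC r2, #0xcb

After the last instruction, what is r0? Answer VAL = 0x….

VAL = 0xc8

[0] flags=0010 → (cmp)
[1] flags=0010 PL?T → r0=0xc8
[2] flags=0010 CS?T → r2=0xc2
[3] flags=0011 → (cmp)
[4] flags=0011 GT?F → skip
[5] flags=0011 CC?F → skip
[6] flags=0011 CC?F → skip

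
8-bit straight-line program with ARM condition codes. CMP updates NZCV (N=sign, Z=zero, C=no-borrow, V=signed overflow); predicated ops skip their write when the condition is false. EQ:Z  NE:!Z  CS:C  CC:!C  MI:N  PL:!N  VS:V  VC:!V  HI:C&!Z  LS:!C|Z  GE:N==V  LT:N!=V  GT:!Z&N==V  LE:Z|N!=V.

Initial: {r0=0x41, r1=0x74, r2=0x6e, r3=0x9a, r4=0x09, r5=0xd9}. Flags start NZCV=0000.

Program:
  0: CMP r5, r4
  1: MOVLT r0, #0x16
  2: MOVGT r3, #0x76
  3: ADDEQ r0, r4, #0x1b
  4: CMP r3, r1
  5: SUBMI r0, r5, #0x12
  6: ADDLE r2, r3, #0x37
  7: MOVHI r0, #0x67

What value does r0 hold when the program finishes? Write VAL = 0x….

0: ✓ CMP  NZCV=1010
1: ✓ MOVLT  r0←0x16
2: · MOVGT
3: · ADDEQ
4: ✓ CMP  NZCV=0011
5: · SUBMI
6: ✓ ADDLE  r2←0xd1
7: ✓ MOVHI  r0←0x67

VAL = 0x67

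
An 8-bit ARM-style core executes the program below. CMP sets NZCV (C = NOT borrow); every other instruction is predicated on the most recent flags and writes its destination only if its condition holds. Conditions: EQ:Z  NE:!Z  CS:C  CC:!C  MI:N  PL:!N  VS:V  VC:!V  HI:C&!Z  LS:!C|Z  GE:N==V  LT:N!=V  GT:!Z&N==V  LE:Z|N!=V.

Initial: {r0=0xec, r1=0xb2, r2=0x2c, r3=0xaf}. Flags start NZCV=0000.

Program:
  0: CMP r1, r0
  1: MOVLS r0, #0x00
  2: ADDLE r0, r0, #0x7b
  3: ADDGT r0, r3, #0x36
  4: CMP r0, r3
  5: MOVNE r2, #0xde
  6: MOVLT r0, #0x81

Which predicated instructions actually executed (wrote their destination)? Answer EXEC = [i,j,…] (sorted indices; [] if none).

EXEC = [1,2,5]

0: ✓ CMP  NZCV=1000
1: ✓ MOVLS  r0←0x00
2: ✓ ADDLE  r0←0x7b
3: · ADDGT
4: ✓ CMP  NZCV=1001
5: ✓ MOVNE  r2←0xde
6: · MOVLT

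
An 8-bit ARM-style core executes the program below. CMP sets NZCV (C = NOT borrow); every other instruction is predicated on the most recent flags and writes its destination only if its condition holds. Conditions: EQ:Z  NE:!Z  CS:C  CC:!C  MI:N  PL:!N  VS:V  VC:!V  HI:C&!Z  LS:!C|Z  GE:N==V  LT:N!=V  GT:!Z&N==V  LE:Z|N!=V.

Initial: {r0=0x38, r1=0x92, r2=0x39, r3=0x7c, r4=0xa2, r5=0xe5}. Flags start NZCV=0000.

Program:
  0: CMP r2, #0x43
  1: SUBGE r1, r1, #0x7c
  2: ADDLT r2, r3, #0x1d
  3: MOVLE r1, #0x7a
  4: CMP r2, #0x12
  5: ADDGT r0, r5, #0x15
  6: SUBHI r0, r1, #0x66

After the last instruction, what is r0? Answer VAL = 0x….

0: ✓ CMP  NZCV=1000
1: · SUBGE
2: ✓ ADDLT  r2←0x99
3: ✓ MOVLE  r1←0x7a
4: ✓ CMP  NZCV=1010
5: · ADDGT
6: ✓ SUBHI  r0←0x14

VAL = 0x14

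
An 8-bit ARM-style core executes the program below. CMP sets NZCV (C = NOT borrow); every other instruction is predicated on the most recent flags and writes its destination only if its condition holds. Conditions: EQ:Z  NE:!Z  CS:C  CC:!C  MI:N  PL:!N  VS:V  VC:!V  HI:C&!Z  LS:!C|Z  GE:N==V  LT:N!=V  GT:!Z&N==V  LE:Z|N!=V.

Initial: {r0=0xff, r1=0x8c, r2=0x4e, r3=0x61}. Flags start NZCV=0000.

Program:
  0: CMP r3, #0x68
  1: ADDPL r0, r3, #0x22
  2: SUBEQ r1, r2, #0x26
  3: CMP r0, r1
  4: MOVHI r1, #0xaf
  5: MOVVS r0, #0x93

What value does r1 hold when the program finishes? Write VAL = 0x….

VAL = 0xaf

0: ✓ CMP  NZCV=1000
1: · ADDPL
2: · SUBEQ
3: ✓ CMP  NZCV=0010
4: ✓ MOVHI  r1←0xaf
5: · MOVVS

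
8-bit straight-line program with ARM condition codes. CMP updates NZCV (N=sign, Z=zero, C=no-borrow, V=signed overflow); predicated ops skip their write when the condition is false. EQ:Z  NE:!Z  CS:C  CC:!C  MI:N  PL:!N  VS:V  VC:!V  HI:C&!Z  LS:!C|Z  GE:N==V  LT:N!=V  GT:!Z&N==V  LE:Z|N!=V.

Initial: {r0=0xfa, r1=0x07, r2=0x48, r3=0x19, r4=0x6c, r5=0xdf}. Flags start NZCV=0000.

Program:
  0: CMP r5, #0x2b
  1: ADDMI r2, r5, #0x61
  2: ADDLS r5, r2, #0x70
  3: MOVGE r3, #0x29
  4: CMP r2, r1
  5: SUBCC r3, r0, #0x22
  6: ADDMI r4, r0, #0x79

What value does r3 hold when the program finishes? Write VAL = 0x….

0: ✓ CMP  NZCV=1010
1: ✓ ADDMI  r2←0x40
2: · ADDLS
3: · MOVGE
4: ✓ CMP  NZCV=0010
5: · SUBCC
6: · ADDMI

VAL = 0x19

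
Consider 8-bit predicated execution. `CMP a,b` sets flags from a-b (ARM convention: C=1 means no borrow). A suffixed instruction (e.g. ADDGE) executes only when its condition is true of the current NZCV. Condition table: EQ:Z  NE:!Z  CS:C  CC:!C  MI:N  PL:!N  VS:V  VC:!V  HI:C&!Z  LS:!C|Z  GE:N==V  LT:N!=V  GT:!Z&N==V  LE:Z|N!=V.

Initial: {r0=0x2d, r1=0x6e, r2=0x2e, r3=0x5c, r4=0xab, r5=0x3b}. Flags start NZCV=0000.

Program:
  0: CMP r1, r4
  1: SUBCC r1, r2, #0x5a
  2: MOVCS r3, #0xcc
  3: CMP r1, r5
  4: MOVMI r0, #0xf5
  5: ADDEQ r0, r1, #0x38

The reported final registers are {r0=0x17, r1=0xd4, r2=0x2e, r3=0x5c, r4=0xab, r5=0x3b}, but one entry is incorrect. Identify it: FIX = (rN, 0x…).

0: ✓ CMP  NZCV=1001
1: ✓ SUBCC  r1←0xd4
2: · MOVCS
3: ✓ CMP  NZCV=1010
4: ✓ MOVMI  r0←0xf5
5: · ADDEQ

FIX = (r0, 0xf5)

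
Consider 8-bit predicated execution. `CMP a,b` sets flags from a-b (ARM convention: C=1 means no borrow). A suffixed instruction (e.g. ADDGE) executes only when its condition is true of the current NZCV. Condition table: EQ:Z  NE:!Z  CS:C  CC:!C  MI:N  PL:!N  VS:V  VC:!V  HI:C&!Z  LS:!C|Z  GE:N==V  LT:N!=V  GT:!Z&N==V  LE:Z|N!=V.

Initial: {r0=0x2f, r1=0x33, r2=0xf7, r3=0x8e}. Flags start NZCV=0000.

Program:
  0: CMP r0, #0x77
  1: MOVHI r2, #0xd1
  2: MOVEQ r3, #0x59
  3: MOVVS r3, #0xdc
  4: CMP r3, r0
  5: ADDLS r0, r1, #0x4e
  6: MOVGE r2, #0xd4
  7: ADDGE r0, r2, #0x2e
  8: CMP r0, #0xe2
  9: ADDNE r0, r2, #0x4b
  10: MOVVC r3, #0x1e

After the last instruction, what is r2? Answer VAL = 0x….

VAL = 0xf7

0: ✓ CMP  NZCV=1000
1: · MOVHI
2: · MOVEQ
3: · MOVVS
4: ✓ CMP  NZCV=0011
5: · ADDLS
6: · MOVGE
7: · ADDGE
8: ✓ CMP  NZCV=0000
9: ✓ ADDNE  r0←0x42
10: ✓ MOVVC  r3←0x1e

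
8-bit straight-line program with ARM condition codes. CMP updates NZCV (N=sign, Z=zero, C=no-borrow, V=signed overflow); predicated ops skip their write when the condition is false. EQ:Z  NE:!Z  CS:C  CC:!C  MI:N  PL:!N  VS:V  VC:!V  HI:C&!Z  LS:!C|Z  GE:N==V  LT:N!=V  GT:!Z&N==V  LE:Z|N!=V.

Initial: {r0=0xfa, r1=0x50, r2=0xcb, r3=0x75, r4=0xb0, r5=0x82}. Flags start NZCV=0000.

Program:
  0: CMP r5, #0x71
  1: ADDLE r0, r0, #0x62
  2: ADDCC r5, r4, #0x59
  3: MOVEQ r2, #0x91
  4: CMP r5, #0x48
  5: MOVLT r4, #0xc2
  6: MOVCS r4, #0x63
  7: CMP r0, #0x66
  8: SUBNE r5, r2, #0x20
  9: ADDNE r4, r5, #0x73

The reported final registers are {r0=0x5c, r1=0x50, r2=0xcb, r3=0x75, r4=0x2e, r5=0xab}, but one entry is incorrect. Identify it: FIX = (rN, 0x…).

[0] flags=0011 → (cmp)
[1] flags=0011 LE?T → r0=0x5c
[2] flags=0011 CC?F → skip
[3] flags=0011 EQ?F → skip
[4] flags=0011 → (cmp)
[5] flags=0011 LT?T → r4=0xc2
[6] flags=0011 CS?T → r4=0x63
[7] flags=1000 → (cmp)
[8] flags=1000 NE?T → r5=0xab
[9] flags=1000 NE?T → r4=0x1e

FIX = (r4, 0x1e)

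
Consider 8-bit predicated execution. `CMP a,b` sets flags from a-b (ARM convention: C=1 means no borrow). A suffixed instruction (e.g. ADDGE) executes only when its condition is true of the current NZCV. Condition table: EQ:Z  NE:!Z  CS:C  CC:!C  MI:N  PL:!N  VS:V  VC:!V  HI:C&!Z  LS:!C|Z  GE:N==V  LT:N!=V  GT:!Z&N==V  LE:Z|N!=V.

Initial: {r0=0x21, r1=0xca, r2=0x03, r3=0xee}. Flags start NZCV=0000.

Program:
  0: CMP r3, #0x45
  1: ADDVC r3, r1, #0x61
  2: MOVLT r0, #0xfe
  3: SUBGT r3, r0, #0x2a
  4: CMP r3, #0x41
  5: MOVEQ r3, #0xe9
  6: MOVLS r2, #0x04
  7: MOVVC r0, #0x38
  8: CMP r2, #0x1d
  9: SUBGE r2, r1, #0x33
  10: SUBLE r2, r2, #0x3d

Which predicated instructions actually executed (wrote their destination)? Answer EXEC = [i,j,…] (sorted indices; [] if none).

EXEC = [1,2,6,7,10]

[0] flags=1010 → (cmp)
[1] flags=1010 VC?T → r3=0x2b
[2] flags=1010 LT?T → r0=0xfe
[3] flags=1010 GT?F → skip
[4] flags=1000 → (cmp)
[5] flags=1000 EQ?F → skip
[6] flags=1000 LS?T → r2=0x04
[7] flags=1000 VC?T → r0=0x38
[8] flags=1000 → (cmp)
[9] flags=1000 GE?F → skip
[10] flags=1000 LE?T → r2=0xc7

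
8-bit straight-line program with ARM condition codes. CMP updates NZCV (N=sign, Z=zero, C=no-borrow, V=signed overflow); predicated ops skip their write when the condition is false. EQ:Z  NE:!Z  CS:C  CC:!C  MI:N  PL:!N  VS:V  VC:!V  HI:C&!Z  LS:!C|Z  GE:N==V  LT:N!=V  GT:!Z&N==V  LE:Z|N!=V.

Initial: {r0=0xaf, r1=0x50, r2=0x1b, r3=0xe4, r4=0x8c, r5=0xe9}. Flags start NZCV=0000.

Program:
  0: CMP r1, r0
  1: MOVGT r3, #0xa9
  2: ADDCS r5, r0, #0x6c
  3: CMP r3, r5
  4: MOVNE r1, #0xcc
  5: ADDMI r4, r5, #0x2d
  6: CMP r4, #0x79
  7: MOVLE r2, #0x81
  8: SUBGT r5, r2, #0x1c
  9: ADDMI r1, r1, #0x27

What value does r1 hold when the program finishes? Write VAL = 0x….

[0] flags=1001 → (cmp)
[1] flags=1001 GT?T → r3=0xa9
[2] flags=1001 CS?F → skip
[3] flags=1000 → (cmp)
[4] flags=1000 NE?T → r1=0xcc
[5] flags=1000 MI?T → r4=0x16
[6] flags=1000 → (cmp)
[7] flags=1000 LE?T → r2=0x81
[8] flags=1000 GT?F → skip
[9] flags=1000 MI?T → r1=0xf3

VAL = 0xf3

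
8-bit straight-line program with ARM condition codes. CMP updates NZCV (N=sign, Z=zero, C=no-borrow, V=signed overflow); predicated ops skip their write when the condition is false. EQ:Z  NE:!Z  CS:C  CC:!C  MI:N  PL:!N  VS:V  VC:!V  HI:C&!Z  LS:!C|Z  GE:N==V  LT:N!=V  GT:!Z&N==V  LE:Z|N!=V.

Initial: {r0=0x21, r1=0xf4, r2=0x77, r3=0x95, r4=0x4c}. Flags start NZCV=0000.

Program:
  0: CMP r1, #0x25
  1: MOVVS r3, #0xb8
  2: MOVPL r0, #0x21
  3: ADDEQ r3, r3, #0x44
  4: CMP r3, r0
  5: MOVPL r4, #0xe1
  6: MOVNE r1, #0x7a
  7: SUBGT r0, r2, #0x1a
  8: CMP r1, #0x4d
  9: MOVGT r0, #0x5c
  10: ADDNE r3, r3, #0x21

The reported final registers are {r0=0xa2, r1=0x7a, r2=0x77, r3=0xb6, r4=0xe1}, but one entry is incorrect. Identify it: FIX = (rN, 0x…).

[0] flags=1010 → (cmp)
[1] flags=1010 VS?F → skip
[2] flags=1010 PL?F → skip
[3] flags=1010 EQ?F → skip
[4] flags=0011 → (cmp)
[5] flags=0011 PL?T → r4=0xe1
[6] flags=0011 NE?T → r1=0x7a
[7] flags=0011 GT?F → skip
[8] flags=0010 → (cmp)
[9] flags=0010 GT?T → r0=0x5c
[10] flags=0010 NE?T → r3=0xb6

FIX = (r0, 0x5c)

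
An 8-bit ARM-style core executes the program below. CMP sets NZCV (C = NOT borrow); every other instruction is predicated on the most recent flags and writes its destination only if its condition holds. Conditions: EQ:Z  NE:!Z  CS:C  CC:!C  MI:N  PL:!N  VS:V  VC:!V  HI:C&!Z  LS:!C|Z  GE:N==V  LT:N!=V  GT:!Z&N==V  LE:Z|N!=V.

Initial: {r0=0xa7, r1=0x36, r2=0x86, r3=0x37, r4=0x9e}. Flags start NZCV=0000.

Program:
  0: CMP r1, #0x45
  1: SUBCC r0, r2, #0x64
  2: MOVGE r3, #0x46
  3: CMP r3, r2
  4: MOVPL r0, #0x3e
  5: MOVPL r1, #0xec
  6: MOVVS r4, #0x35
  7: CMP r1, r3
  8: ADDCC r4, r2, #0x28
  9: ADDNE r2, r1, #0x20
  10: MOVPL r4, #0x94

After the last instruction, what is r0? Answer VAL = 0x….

0: ✓ CMP  NZCV=1000
1: ✓ SUBCC  r0←0x22
2: · MOVGE
3: ✓ CMP  NZCV=1001
4: · MOVPL
5: · MOVPL
6: ✓ MOVVS  r4←0x35
7: ✓ CMP  NZCV=1000
8: ✓ ADDCC  r4←0xae
9: ✓ ADDNE  r2←0x56
10: · MOVPL

VAL = 0x22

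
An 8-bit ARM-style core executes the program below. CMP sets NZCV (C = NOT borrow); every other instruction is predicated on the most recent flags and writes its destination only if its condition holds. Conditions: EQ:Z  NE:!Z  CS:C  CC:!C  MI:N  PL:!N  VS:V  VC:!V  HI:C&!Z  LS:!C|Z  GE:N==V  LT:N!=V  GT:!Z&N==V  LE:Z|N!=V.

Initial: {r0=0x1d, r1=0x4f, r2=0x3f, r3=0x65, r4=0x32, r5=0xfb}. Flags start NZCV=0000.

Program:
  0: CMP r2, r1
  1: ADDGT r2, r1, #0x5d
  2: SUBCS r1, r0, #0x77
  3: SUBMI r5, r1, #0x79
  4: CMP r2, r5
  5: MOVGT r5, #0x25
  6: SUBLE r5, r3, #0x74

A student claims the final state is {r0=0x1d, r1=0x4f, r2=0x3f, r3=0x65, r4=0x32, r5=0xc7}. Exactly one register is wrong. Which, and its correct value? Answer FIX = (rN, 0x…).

[0] flags=1000 → (cmp)
[1] flags=1000 GT?F → skip
[2] flags=1000 CS?F → skip
[3] flags=1000 MI?T → r5=0xd6
[4] flags=0000 → (cmp)
[5] flags=0000 GT?T → r5=0x25
[6] flags=0000 LE?F → skip

FIX = (r5, 0x25)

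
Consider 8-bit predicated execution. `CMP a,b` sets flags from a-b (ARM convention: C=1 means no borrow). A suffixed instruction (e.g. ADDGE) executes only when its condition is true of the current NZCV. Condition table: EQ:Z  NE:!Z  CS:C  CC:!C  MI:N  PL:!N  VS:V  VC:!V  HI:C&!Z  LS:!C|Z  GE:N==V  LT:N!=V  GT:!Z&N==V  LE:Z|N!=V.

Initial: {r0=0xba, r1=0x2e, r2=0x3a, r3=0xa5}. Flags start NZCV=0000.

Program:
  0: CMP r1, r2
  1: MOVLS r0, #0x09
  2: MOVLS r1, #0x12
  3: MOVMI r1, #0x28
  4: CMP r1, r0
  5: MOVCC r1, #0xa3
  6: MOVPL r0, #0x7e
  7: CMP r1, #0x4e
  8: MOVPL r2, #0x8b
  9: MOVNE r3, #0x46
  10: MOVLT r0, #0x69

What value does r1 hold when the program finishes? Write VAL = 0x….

VAL = 0x28

0: ✓ CMP  NZCV=1000
1: ✓ MOVLS  r0←0x09
2: ✓ MOVLS  r1←0x12
3: ✓ MOVMI  r1←0x28
4: ✓ CMP  NZCV=0010
5: · MOVCC
6: ✓ MOVPL  r0←0x7e
7: ✓ CMP  NZCV=1000
8: · MOVPL
9: ✓ MOVNE  r3←0x46
10: ✓ MOVLT  r0←0x69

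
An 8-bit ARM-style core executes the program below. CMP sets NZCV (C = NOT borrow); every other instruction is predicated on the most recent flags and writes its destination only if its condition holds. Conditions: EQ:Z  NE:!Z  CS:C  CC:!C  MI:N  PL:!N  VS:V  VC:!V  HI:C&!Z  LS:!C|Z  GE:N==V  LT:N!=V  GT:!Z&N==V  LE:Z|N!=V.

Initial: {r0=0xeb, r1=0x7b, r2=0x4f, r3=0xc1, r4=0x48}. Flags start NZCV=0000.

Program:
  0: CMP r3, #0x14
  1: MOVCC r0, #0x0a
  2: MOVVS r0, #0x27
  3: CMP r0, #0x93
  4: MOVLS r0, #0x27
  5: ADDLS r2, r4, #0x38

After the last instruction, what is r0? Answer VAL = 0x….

[0] flags=1010 → (cmp)
[1] flags=1010 CC?F → skip
[2] flags=1010 VS?F → skip
[3] flags=0010 → (cmp)
[4] flags=0010 LS?F → skip
[5] flags=0010 LS?F → skip

VAL = 0xeb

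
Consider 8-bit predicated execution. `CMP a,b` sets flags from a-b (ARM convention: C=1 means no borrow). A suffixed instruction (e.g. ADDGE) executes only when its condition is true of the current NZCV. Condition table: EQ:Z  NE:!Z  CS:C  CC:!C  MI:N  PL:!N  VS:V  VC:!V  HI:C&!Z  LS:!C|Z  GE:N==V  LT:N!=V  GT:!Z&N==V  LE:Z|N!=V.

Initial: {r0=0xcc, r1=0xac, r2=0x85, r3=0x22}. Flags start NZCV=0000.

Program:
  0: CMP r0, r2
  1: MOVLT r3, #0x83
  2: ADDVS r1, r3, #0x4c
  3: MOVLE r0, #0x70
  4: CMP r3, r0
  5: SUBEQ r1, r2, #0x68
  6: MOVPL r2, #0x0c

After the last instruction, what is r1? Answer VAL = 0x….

VAL = 0xac

[0] flags=0010 → (cmp)
[1] flags=0010 LT?F → skip
[2] flags=0010 VS?F → skip
[3] flags=0010 LE?F → skip
[4] flags=0000 → (cmp)
[5] flags=0000 EQ?F → skip
[6] flags=0000 PL?T → r2=0x0c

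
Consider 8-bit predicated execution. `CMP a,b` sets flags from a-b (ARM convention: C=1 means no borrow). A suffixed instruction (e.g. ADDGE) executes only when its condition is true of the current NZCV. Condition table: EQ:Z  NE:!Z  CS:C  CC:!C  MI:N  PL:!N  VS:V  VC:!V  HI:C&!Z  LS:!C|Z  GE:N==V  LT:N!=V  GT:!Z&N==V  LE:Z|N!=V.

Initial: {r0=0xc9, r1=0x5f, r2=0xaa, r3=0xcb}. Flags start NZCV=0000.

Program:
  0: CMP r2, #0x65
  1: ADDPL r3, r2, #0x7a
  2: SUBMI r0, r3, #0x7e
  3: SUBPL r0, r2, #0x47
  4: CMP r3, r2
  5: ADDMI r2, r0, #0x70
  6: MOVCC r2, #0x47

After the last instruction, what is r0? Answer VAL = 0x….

[0] flags=0011 → (cmp)
[1] flags=0011 PL?T → r3=0x24
[2] flags=0011 MI?F → skip
[3] flags=0011 PL?T → r0=0x63
[4] flags=0000 → (cmp)
[5] flags=0000 MI?F → skip
[6] flags=0000 CC?T → r2=0x47

VAL = 0x63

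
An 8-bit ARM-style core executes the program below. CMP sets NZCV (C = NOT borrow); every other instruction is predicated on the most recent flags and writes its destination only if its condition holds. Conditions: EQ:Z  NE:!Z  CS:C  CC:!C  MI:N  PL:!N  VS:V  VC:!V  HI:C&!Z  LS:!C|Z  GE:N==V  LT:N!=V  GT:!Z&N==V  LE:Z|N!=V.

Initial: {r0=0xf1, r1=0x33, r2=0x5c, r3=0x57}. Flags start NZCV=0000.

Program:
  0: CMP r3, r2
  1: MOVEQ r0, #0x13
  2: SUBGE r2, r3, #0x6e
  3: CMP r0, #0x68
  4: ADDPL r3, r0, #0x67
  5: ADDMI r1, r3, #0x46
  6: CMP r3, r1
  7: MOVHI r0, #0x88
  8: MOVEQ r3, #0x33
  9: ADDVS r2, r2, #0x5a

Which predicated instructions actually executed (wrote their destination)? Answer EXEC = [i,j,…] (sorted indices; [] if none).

[0] flags=1000 → (cmp)
[1] flags=1000 EQ?F → skip
[2] flags=1000 GE?F → skip
[3] flags=1010 → (cmp)
[4] flags=1010 PL?F → skip
[5] flags=1010 MI?T → r1=0x9d
[6] flags=1001 → (cmp)
[7] flags=1001 HI?F → skip
[8] flags=1001 EQ?F → skip
[9] flags=1001 VS?T → r2=0xb6

EXEC = [5,9]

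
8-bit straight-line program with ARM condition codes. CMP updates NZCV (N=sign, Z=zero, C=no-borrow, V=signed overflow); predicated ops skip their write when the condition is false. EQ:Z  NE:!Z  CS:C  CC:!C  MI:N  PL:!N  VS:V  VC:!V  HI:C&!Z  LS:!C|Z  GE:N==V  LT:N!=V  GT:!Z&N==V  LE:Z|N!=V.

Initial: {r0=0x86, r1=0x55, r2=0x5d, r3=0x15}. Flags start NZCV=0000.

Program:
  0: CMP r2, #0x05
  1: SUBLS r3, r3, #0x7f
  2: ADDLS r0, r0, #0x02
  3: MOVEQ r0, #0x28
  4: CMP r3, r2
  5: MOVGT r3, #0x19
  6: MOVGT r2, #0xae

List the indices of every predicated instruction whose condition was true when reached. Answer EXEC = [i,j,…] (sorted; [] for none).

[0] flags=0010 → (cmp)
[1] flags=0010 LS?F → skip
[2] flags=0010 LS?F → skip
[3] flags=0010 EQ?F → skip
[4] flags=1000 → (cmp)
[5] flags=1000 GT?F → skip
[6] flags=1000 GT?F → skip

EXEC = []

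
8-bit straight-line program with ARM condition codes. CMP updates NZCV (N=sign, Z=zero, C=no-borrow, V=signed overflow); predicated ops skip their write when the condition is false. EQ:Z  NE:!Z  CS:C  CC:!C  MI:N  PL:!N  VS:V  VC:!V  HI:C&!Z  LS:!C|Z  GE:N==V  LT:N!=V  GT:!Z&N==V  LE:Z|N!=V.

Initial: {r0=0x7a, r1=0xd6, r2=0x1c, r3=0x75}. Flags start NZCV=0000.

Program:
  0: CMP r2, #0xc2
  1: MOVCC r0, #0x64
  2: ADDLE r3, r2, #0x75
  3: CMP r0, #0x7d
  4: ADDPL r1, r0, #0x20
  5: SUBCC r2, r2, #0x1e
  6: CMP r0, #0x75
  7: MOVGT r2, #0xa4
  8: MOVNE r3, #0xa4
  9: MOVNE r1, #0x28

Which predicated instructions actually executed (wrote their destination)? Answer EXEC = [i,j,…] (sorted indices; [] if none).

0: ✓ CMP  NZCV=0000
1: ✓ MOVCC  r0←0x64
2: · ADDLE
3: ✓ CMP  NZCV=1000
4: · ADDPL
5: ✓ SUBCC  r2←0xfe
6: ✓ CMP  NZCV=1000
7: · MOVGT
8: ✓ MOVNE  r3←0xa4
9: ✓ MOVNE  r1←0x28

EXEC = [1,5,8,9]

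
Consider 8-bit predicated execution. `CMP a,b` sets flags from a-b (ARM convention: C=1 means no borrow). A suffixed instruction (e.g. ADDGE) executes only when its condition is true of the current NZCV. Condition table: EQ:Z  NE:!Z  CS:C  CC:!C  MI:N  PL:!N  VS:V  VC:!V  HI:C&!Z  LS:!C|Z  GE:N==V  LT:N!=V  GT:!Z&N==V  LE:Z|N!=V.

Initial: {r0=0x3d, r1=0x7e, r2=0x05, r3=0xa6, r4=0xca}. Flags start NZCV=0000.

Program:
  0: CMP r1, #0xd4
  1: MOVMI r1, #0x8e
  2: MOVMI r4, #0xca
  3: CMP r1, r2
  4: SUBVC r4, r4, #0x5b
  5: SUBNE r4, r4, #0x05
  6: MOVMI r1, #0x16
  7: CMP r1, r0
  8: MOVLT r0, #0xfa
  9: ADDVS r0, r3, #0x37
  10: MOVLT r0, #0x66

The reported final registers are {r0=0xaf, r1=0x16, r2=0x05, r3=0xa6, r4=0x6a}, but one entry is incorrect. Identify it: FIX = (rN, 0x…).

FIX = (r0, 0x66)

0: ✓ CMP  NZCV=1001
1: ✓ MOVMI  r1←0x8e
2: ✓ MOVMI  r4←0xca
3: ✓ CMP  NZCV=1010
4: ✓ SUBVC  r4←0x6f
5: ✓ SUBNE  r4←0x6a
6: ✓ MOVMI  r1←0x16
7: ✓ CMP  NZCV=1000
8: ✓ MOVLT  r0←0xfa
9: · ADDVS
10: ✓ MOVLT  r0←0x66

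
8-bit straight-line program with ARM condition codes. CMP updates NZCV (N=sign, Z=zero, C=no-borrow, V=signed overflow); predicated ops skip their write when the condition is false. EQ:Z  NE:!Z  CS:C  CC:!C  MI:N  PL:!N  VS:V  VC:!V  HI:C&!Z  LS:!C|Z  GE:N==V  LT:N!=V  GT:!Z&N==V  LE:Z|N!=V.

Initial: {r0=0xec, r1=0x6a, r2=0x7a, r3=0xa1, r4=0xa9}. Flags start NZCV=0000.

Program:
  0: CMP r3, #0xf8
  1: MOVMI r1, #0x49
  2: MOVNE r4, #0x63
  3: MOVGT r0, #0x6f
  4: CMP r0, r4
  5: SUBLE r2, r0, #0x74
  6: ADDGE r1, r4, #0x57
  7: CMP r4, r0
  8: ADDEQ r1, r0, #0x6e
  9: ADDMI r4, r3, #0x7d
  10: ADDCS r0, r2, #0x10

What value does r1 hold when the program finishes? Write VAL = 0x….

[0] flags=1000 → (cmp)
[1] flags=1000 MI?T → r1=0x49
[2] flags=1000 NE?T → r4=0x63
[3] flags=1000 GT?F → skip
[4] flags=1010 → (cmp)
[5] flags=1010 LE?T → r2=0x78
[6] flags=1010 GE?F → skip
[7] flags=0000 → (cmp)
[8] flags=0000 EQ?F → skip
[9] flags=0000 MI?F → skip
[10] flags=0000 CS?F → skip

VAL = 0x49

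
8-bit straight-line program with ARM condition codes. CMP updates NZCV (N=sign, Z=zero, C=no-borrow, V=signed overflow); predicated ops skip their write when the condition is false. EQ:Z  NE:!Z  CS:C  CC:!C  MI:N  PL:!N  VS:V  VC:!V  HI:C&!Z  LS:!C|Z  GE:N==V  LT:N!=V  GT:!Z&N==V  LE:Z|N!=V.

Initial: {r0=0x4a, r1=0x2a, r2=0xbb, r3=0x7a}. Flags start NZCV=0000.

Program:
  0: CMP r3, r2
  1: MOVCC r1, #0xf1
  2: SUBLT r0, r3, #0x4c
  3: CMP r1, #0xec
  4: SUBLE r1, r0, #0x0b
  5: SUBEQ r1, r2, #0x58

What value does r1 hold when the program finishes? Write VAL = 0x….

VAL = 0xf1

[0] flags=1001 → (cmp)
[1] flags=1001 CC?T → r1=0xf1
[2] flags=1001 LT?F → skip
[3] flags=0010 → (cmp)
[4] flags=0010 LE?F → skip
[5] flags=0010 EQ?F → skip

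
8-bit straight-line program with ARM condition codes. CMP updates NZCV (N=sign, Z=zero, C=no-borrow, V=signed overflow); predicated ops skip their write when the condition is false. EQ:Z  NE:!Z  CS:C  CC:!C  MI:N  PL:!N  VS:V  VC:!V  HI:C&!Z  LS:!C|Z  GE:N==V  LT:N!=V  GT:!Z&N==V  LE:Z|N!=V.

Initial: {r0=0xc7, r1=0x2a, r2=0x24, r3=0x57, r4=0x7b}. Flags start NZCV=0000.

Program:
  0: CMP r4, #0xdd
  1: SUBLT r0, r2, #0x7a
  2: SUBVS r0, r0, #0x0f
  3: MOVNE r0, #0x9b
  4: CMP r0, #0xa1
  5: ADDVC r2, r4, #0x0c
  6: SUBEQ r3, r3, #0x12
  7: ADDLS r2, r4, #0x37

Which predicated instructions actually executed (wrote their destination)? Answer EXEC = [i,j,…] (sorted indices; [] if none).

EXEC = [2,3,5,7]

0: ✓ CMP  NZCV=1001
1: · SUBLT
2: ✓ SUBVS  r0←0xb8
3: ✓ MOVNE  r0←0x9b
4: ✓ CMP  NZCV=1000
5: ✓ ADDVC  r2←0x87
6: · SUBEQ
7: ✓ ADDLS  r2←0xb2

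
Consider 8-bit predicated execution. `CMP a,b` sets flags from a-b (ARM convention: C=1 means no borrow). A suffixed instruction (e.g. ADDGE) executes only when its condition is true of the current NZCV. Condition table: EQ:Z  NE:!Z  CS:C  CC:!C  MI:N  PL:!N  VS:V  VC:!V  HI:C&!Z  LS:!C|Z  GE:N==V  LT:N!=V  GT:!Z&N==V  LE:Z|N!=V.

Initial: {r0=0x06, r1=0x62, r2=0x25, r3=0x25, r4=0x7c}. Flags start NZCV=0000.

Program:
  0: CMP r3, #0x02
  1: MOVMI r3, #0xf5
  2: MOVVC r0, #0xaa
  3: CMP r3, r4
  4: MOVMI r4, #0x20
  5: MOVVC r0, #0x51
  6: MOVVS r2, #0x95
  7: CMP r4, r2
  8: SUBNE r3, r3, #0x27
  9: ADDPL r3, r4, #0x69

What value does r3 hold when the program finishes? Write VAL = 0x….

VAL = 0xfe

0: ✓ CMP  NZCV=0010
1: · MOVMI
2: ✓ MOVVC  r0←0xaa
3: ✓ CMP  NZCV=1000
4: ✓ MOVMI  r4←0x20
5: ✓ MOVVC  r0←0x51
6: · MOVVS
7: ✓ CMP  NZCV=1000
8: ✓ SUBNE  r3←0xfe
9: · ADDPL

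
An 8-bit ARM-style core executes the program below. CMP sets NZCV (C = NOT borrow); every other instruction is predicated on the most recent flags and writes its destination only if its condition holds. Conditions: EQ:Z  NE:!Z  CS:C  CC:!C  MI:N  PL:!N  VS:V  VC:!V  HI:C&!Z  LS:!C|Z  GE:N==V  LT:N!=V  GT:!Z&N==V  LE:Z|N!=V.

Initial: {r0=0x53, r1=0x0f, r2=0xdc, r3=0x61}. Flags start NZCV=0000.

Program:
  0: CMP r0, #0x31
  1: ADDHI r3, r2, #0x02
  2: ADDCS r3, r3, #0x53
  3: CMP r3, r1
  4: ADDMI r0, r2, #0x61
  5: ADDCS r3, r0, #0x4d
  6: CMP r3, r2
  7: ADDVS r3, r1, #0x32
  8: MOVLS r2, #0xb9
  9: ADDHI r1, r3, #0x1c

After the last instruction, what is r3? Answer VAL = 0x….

VAL = 0xa0

0: ✓ CMP  NZCV=0010
1: ✓ ADDHI  r3←0xde
2: ✓ ADDCS  r3←0x31
3: ✓ CMP  NZCV=0010
4: · ADDMI
5: ✓ ADDCS  r3←0xa0
6: ✓ CMP  NZCV=1000
7: · ADDVS
8: ✓ MOVLS  r2←0xb9
9: · ADDHI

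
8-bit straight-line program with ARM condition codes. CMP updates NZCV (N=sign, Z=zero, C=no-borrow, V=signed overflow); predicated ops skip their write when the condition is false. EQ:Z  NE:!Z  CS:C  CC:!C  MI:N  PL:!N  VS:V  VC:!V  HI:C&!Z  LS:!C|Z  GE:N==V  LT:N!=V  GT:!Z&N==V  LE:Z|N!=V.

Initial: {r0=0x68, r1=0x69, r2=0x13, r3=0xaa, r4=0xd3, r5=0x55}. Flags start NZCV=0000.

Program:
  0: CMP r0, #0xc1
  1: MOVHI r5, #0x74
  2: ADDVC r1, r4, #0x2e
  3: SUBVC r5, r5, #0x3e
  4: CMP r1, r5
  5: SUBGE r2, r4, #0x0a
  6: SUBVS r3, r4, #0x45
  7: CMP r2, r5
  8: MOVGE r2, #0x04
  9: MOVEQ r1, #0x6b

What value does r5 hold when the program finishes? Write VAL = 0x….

VAL = 0x55

[0] flags=1001 → (cmp)
[1] flags=1001 HI?F → skip
[2] flags=1001 VC?F → skip
[3] flags=1001 VC?F → skip
[4] flags=0010 → (cmp)
[5] flags=0010 GE?T → r2=0xc9
[6] flags=0010 VS?F → skip
[7] flags=0011 → (cmp)
[8] flags=0011 GE?F → skip
[9] flags=0011 EQ?F → skip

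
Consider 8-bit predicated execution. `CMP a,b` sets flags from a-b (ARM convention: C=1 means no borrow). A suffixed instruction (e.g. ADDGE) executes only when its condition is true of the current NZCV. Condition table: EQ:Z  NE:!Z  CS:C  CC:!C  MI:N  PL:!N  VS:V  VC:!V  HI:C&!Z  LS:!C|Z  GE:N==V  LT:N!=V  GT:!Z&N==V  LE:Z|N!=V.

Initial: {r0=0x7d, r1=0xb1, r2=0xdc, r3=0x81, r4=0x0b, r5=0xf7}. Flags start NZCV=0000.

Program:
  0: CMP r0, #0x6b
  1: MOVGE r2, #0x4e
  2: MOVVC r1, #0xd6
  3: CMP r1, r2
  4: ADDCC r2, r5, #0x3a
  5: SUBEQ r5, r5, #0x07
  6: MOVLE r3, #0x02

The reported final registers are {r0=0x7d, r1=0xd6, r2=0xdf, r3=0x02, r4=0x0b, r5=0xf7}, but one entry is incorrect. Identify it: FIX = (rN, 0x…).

0: ✓ CMP  NZCV=0010
1: ✓ MOVGE  r2←0x4e
2: ✓ MOVVC  r1←0xd6
3: ✓ CMP  NZCV=1010
4: · ADDCC
5: · SUBEQ
6: ✓ MOVLE  r3←0x02

FIX = (r2, 0x4e)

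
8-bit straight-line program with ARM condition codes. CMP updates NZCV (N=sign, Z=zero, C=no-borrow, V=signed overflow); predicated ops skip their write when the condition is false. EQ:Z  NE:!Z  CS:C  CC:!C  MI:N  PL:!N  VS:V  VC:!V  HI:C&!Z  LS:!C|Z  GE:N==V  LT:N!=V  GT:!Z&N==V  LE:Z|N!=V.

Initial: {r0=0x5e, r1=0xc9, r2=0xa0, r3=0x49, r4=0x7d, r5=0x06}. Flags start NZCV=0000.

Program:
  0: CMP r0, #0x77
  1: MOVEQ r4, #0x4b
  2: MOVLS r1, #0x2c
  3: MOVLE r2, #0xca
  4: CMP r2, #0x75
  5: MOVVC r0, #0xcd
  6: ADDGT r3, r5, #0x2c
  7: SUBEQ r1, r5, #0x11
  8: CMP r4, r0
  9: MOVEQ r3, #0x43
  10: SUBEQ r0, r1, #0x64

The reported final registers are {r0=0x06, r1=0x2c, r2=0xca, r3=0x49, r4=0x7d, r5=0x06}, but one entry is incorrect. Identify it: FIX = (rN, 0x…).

FIX = (r0, 0x5e)

0: ✓ CMP  NZCV=1000
1: · MOVEQ
2: ✓ MOVLS  r1←0x2c
3: ✓ MOVLE  r2←0xca
4: ✓ CMP  NZCV=0011
5: · MOVVC
6: · ADDGT
7: · SUBEQ
8: ✓ CMP  NZCV=0010
9: · MOVEQ
10: · SUBEQ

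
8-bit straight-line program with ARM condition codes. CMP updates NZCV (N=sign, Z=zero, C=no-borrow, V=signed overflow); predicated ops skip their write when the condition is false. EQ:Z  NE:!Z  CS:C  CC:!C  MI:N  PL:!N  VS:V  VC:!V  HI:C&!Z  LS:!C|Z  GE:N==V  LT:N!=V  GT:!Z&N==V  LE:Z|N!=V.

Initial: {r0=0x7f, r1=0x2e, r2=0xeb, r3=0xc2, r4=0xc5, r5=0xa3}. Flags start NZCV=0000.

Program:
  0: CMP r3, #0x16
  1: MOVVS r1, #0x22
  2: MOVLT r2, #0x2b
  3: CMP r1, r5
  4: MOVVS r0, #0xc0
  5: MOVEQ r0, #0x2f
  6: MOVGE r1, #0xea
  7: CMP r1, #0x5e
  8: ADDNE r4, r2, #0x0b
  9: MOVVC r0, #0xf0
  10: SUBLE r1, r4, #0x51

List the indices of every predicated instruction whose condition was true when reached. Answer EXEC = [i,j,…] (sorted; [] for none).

0: ✓ CMP  NZCV=1010
1: · MOVVS
2: ✓ MOVLT  r2←0x2b
3: ✓ CMP  NZCV=1001
4: ✓ MOVVS  r0←0xc0
5: · MOVEQ
6: ✓ MOVGE  r1←0xea
7: ✓ CMP  NZCV=1010
8: ✓ ADDNE  r4←0x36
9: ✓ MOVVC  r0←0xf0
10: ✓ SUBLE  r1←0xe5

EXEC = [2,4,6,8,9,10]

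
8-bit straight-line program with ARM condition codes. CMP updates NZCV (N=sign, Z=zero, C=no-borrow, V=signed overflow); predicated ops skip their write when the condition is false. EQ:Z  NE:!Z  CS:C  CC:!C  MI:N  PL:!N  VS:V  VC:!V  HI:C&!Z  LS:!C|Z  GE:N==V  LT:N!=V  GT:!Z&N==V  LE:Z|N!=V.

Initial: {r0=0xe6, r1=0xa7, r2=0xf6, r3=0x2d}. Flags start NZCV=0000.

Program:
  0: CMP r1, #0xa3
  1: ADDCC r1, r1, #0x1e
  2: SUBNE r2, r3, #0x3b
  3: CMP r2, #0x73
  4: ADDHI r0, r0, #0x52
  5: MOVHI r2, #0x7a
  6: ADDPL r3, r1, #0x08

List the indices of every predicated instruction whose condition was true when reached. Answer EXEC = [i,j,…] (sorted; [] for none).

EXEC = [2,4,5,6]

[0] flags=0010 → (cmp)
[1] flags=0010 CC?F → skip
[2] flags=0010 NE?T → r2=0xf2
[3] flags=0011 → (cmp)
[4] flags=0011 HI?T → r0=0x38
[5] flags=0011 HI?T → r2=0x7a
[6] flags=0011 PL?T → r3=0xaf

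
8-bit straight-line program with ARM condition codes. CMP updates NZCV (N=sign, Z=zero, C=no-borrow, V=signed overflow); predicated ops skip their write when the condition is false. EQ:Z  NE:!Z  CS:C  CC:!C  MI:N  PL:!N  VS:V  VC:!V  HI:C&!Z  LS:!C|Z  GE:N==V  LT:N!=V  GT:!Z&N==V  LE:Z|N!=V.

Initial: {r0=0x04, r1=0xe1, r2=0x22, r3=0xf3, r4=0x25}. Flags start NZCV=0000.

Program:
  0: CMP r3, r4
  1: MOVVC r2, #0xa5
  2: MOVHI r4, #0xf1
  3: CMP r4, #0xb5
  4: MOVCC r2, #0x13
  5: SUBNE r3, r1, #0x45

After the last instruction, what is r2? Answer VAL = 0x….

VAL = 0xa5

0: ✓ CMP  NZCV=1010
1: ✓ MOVVC  r2←0xa5
2: ✓ MOVHI  r4←0xf1
3: ✓ CMP  NZCV=0010
4: · MOVCC
5: ✓ SUBNE  r3←0x9c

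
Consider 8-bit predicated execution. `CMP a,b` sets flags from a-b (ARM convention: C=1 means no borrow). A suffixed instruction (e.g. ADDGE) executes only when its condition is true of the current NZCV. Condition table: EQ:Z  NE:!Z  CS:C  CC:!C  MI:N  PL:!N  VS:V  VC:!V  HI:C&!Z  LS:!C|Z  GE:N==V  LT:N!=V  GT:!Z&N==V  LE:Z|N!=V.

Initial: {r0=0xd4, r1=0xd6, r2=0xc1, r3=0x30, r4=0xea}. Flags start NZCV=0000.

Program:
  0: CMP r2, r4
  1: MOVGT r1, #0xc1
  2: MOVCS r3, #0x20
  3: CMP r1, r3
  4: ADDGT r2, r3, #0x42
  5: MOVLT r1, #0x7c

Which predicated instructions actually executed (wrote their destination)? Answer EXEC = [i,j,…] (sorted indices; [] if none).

EXEC = [5]

[0] flags=1000 → (cmp)
[1] flags=1000 GT?F → skip
[2] flags=1000 CS?F → skip
[3] flags=1010 → (cmp)
[4] flags=1010 GT?F → skip
[5] flags=1010 LT?T → r1=0x7c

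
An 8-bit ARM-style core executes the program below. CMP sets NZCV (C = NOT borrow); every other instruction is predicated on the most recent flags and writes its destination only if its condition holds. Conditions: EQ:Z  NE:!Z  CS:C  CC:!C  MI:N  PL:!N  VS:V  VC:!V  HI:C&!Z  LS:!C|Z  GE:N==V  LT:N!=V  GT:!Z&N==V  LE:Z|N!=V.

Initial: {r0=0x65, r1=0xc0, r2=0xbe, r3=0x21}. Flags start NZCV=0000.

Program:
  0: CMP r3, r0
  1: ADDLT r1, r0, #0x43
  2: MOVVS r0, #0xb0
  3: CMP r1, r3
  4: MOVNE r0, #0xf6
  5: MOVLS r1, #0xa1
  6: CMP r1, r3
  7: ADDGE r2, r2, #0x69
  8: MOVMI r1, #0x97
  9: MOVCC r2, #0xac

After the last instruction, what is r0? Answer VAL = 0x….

0: ✓ CMP  NZCV=1000
1: ✓ ADDLT  r1←0xa8
2: · MOVVS
3: ✓ CMP  NZCV=1010
4: ✓ MOVNE  r0←0xf6
5: · MOVLS
6: ✓ CMP  NZCV=1010
7: · ADDGE
8: ✓ MOVMI  r1←0x97
9: · MOVCC

VAL = 0xf6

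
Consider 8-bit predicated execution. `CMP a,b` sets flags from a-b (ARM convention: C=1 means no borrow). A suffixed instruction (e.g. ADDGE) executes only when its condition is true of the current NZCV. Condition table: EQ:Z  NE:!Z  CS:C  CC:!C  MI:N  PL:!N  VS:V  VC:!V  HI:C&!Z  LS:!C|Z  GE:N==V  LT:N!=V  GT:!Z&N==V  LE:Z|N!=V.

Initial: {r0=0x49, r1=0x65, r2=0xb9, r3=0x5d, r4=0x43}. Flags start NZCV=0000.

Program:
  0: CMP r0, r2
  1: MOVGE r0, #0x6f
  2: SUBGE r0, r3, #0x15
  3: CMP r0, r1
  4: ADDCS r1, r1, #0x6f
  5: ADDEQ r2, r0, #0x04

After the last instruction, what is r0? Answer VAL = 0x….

VAL = 0x48

0: ✓ CMP  NZCV=1001
1: ✓ MOVGE  r0←0x6f
2: ✓ SUBGE  r0←0x48
3: ✓ CMP  NZCV=1000
4: · ADDCS
5: · ADDEQ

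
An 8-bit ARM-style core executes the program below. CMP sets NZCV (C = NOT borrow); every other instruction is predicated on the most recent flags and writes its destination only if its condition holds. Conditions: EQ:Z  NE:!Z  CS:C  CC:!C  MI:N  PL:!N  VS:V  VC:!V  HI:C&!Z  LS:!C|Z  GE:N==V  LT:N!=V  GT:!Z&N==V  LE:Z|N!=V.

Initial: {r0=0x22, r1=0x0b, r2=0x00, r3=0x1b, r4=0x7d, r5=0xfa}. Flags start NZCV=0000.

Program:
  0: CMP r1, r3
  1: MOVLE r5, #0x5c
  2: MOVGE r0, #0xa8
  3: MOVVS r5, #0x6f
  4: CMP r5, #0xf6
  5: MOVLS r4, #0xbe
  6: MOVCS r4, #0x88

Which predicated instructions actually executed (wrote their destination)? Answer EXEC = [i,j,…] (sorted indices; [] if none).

[0] flags=1000 → (cmp)
[1] flags=1000 LE?T → r5=0x5c
[2] flags=1000 GE?F → skip
[3] flags=1000 VS?F → skip
[4] flags=0000 → (cmp)
[5] flags=0000 LS?T → r4=0xbe
[6] flags=0000 CS?F → skip

EXEC = [1,5]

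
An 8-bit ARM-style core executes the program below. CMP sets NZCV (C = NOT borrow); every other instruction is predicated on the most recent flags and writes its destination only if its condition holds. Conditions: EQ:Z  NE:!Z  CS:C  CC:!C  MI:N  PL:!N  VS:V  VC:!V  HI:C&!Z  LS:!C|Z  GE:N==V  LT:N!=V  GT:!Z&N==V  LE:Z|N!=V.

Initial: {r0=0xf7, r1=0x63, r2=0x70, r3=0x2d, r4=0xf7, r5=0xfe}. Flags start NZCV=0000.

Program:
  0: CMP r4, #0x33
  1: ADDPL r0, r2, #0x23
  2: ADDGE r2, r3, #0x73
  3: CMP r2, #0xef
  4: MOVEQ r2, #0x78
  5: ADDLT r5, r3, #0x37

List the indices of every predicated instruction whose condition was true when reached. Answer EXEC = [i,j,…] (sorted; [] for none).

EXEC = []

0: ✓ CMP  NZCV=1010
1: · ADDPL
2: · ADDGE
3: ✓ CMP  NZCV=1001
4: · MOVEQ
5: · ADDLT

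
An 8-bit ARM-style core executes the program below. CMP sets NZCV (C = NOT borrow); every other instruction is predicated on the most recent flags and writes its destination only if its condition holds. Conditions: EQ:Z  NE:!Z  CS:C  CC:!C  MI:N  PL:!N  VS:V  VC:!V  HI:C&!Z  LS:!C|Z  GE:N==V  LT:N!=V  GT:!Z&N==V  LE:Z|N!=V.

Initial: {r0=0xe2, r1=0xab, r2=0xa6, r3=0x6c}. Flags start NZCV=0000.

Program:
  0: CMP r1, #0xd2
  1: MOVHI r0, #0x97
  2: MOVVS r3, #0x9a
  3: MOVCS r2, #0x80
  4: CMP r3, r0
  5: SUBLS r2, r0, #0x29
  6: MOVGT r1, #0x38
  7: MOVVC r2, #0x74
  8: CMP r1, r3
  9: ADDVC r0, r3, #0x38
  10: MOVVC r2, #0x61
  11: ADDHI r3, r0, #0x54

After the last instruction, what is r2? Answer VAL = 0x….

0: ✓ CMP  NZCV=1000
1: · MOVHI
2: · MOVVS
3: · MOVCS
4: ✓ CMP  NZCV=1001
5: ✓ SUBLS  r2←0xb9
6: ✓ MOVGT  r1←0x38
7: · MOVVC
8: ✓ CMP  NZCV=1000
9: ✓ ADDVC  r0←0xa4
10: ✓ MOVVC  r2←0x61
11: · ADDHI

VAL = 0x61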